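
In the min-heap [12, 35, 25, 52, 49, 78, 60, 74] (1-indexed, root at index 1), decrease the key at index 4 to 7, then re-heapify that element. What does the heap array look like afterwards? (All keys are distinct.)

[7, 12, 25, 35, 49, 78, 60, 74]

set index 4 from 52 to 7 → [12, 35, 25, 7, 49, 78, 60, 74]
7 < parent 35 at index 2, swap → [12, 7, 25, 35, 49, 78, 60, 74]
7 < parent 12 at index 1, swap → [7, 12, 25, 35, 49, 78, 60, 74]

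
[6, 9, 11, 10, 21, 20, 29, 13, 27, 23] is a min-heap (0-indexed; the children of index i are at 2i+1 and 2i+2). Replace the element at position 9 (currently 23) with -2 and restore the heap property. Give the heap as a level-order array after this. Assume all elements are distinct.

[-2, 6, 11, 10, 9, 20, 29, 13, 27, 21]

set index 9 from 23 to -2 → [6, 9, 11, 10, 21, 20, 29, 13, 27, -2]
-2 < parent 21 at index 4, swap → [6, 9, 11, 10, -2, 20, 29, 13, 27, 21]
-2 < parent 9 at index 1, swap → [6, -2, 11, 10, 9, 20, 29, 13, 27, 21]
-2 < parent 6 at index 0, swap → [-2, 6, 11, 10, 9, 20, 29, 13, 27, 21]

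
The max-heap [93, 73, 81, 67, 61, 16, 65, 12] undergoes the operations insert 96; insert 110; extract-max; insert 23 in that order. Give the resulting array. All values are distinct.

insert 96:
  append 96 at index 8 → [93, 73, 81, 67, 61, 16, 65, 12, 96]
  96 > parent 67 at index 3, swap → [93, 73, 81, 96, 61, 16, 65, 12, 67]
  96 > parent 73 at index 1, swap → [93, 96, 81, 73, 61, 16, 65, 12, 67]
  96 > parent 93 at index 0, swap → [96, 93, 81, 73, 61, 16, 65, 12, 67]
insert 110:
  append 110 at index 9 → [96, 93, 81, 73, 61, 16, 65, 12, 67, 110]
  110 > parent 61 at index 4, swap → [96, 93, 81, 73, 110, 16, 65, 12, 67, 61]
  110 > parent 93 at index 1, swap → [96, 110, 81, 73, 93, 16, 65, 12, 67, 61]
  110 > parent 96 at index 0, swap → [110, 96, 81, 73, 93, 16, 65, 12, 67, 61]
extract-max → returns 110:
  remove root 110; move last element 61 to root → [61, 96, 81, 73, 93, 16, 65, 12, 67]
  61 vs larger child 96 at index 1, swap → [96, 61, 81, 73, 93, 16, 65, 12, 67]
  61 vs larger child 93 at index 4, swap → [96, 93, 81, 73, 61, 16, 65, 12, 67]
insert 23:
  append 23 at index 9 → [96, 93, 81, 73, 61, 16, 65, 12, 67, 23] (no swap needed)

[96, 93, 81, 73, 61, 16, 65, 12, 67, 23]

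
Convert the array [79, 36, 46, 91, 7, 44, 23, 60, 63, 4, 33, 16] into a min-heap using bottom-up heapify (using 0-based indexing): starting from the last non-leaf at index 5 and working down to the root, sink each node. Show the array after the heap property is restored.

sift down from index 5:
  44 vs only child 16 at index 11, swap → [79, 36, 46, 91, 7, 16, 23, 60, 63, 4, 33, 44]
sift down from index 4:
  7 vs smaller child 4 at index 9, swap → [79, 36, 46, 91, 4, 16, 23, 60, 63, 7, 33, 44]
sift down from index 3:
  91 vs smaller child 60 at index 7, swap → [79, 36, 46, 60, 4, 16, 23, 91, 63, 7, 33, 44]
sift down from index 2:
  46 vs smaller child 16 at index 5, swap → [79, 36, 16, 60, 4, 46, 23, 91, 63, 7, 33, 44]
  46 vs only child 44 at index 11, swap → [79, 36, 16, 60, 4, 44, 23, 91, 63, 7, 33, 46]
sift down from index 1:
  36 vs smaller child 4 at index 4, swap → [79, 4, 16, 60, 36, 44, 23, 91, 63, 7, 33, 46]
  36 vs smaller child 7 at index 9, swap → [79, 4, 16, 60, 7, 44, 23, 91, 63, 36, 33, 46]
sift down from index 0:
  79 vs smaller child 4 at index 1, swap → [4, 79, 16, 60, 7, 44, 23, 91, 63, 36, 33, 46]
  79 vs smaller child 7 at index 4, swap → [4, 7, 16, 60, 79, 44, 23, 91, 63, 36, 33, 46]
  79 vs smaller child 33 at index 10, swap → [4, 7, 16, 60, 33, 44, 23, 91, 63, 36, 79, 46]

[4, 7, 16, 60, 33, 44, 23, 91, 63, 36, 79, 46]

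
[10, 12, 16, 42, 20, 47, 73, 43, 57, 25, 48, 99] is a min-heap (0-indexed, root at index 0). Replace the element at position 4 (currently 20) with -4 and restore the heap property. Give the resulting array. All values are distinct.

[-4, 10, 16, 42, 12, 47, 73, 43, 57, 25, 48, 99]

set index 4 from 20 to -4 → [10, 12, 16, 42, -4, 47, 73, 43, 57, 25, 48, 99]
-4 < parent 12 at index 1, swap → [10, -4, 16, 42, 12, 47, 73, 43, 57, 25, 48, 99]
-4 < parent 10 at index 0, swap → [-4, 10, 16, 42, 12, 47, 73, 43, 57, 25, 48, 99]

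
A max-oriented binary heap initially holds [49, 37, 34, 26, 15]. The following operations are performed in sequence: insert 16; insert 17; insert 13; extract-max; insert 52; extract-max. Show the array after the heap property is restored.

insert 16:
  append 16 at index 5 → [49, 37, 34, 26, 15, 16] (no swap needed)
insert 17:
  append 17 at index 6 → [49, 37, 34, 26, 15, 16, 17] (no swap needed)
insert 13:
  append 13 at index 7 → [49, 37, 34, 26, 15, 16, 17, 13] (no swap needed)
extract-max → returns 49:
  remove root 49; move last element 13 to root → [13, 37, 34, 26, 15, 16, 17]
  13 vs larger child 37 at index 1, swap → [37, 13, 34, 26, 15, 16, 17]
  13 vs larger child 26 at index 3, swap → [37, 26, 34, 13, 15, 16, 17]
insert 52:
  append 52 at index 7 → [37, 26, 34, 13, 15, 16, 17, 52]
  52 > parent 13 at index 3, swap → [37, 26, 34, 52, 15, 16, 17, 13]
  52 > parent 26 at index 1, swap → [37, 52, 34, 26, 15, 16, 17, 13]
  52 > parent 37 at index 0, swap → [52, 37, 34, 26, 15, 16, 17, 13]
extract-max → returns 52:
  remove root 52; move last element 13 to root → [13, 37, 34, 26, 15, 16, 17]
  13 vs larger child 37 at index 1, swap → [37, 13, 34, 26, 15, 16, 17]
  13 vs larger child 26 at index 3, swap → [37, 26, 34, 13, 15, 16, 17]

[37, 26, 34, 13, 15, 16, 17]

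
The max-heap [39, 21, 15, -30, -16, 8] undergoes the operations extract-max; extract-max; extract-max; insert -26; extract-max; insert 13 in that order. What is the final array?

[13, -16, -30, -26]

extract-max → returns 39:
  remove root 39; move last element 8 to root → [8, 21, 15, -30, -16]
  8 vs larger child 21 at index 1, swap → [21, 8, 15, -30, -16]
extract-max → returns 21:
  remove root 21; move last element -16 to root → [-16, 8, 15, -30]
  -16 vs larger child 15 at index 2, swap → [15, 8, -16, -30]
extract-max → returns 15:
  remove root 15; move last element -30 to root → [-30, 8, -16]
  -30 vs larger child 8 at index 1, swap → [8, -30, -16]
insert -26:
  append -26 at index 3 → [8, -30, -16, -26]
  -26 > parent -30 at index 1, swap → [8, -26, -16, -30]
extract-max → returns 8:
  remove root 8; move last element -30 to root → [-30, -26, -16]
  -30 vs larger child -16 at index 2, swap → [-16, -26, -30]
insert 13:
  append 13 at index 3 → [-16, -26, -30, 13]
  13 > parent -26 at index 1, swap → [-16, 13, -30, -26]
  13 > parent -16 at index 0, swap → [13, -16, -30, -26]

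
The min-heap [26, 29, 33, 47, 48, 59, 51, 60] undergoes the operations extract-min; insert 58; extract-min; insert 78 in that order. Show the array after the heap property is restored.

extract-min → returns 26:
  remove root 26; move last element 60 to root → [60, 29, 33, 47, 48, 59, 51]
  60 vs smaller child 29 at index 1, swap → [29, 60, 33, 47, 48, 59, 51]
  60 vs smaller child 47 at index 3, swap → [29, 47, 33, 60, 48, 59, 51]
insert 58:
  append 58 at index 7 → [29, 47, 33, 60, 48, 59, 51, 58]
  58 < parent 60 at index 3, swap → [29, 47, 33, 58, 48, 59, 51, 60]
extract-min → returns 29:
  remove root 29; move last element 60 to root → [60, 47, 33, 58, 48, 59, 51]
  60 vs smaller child 33 at index 2, swap → [33, 47, 60, 58, 48, 59, 51]
  60 vs smaller child 51 at index 6, swap → [33, 47, 51, 58, 48, 59, 60]
insert 78:
  append 78 at index 7 → [33, 47, 51, 58, 48, 59, 60, 78] (no swap needed)

[33, 47, 51, 58, 48, 59, 60, 78]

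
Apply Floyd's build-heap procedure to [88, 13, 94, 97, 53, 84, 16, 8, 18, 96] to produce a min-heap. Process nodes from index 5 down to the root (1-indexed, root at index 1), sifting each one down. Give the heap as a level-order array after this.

[8, 13, 16, 18, 53, 84, 94, 97, 88, 96]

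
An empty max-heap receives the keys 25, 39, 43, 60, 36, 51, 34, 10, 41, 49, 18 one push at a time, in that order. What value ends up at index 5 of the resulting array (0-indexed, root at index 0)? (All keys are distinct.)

Insert 25:
  append 25 at index 0 → [25] (no swap needed)
Insert 39:
  append 39 at index 1 → [25, 39]
  39 > parent 25 at index 0, swap → [39, 25]
Insert 43:
  append 43 at index 2 → [39, 25, 43]
  43 > parent 39 at index 0, swap → [43, 25, 39]
Insert 60:
  append 60 at index 3 → [43, 25, 39, 60]
  60 > parent 25 at index 1, swap → [43, 60, 39, 25]
  60 > parent 43 at index 0, swap → [60, 43, 39, 25]
Insert 36:
  append 36 at index 4 → [60, 43, 39, 25, 36] (no swap needed)
Insert 51:
  append 51 at index 5 → [60, 43, 39, 25, 36, 51]
  51 > parent 39 at index 2, swap → [60, 43, 51, 25, 36, 39]
Insert 34:
  append 34 at index 6 → [60, 43, 51, 25, 36, 39, 34] (no swap needed)
Insert 10:
  append 10 at index 7 → [60, 43, 51, 25, 36, 39, 34, 10] (no swap needed)
Insert 41:
  append 41 at index 8 → [60, 43, 51, 25, 36, 39, 34, 10, 41]
  41 > parent 25 at index 3, swap → [60, 43, 51, 41, 36, 39, 34, 10, 25]
Insert 49:
  append 49 at index 9 → [60, 43, 51, 41, 36, 39, 34, 10, 25, 49]
  49 > parent 36 at index 4, swap → [60, 43, 51, 41, 49, 39, 34, 10, 25, 36]
  49 > parent 43 at index 1, swap → [60, 49, 51, 41, 43, 39, 34, 10, 25, 36]
Insert 18:
  append 18 at index 10 → [60, 49, 51, 41, 43, 39, 34, 10, 25, 36, 18] (no swap needed)
resulting array: [60, 49, 51, 41, 43, 39, 34, 10, 25, 36, 18]

39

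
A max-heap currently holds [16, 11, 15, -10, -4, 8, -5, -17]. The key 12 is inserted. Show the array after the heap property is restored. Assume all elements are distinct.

[16, 12, 15, 11, -4, 8, -5, -17, -10]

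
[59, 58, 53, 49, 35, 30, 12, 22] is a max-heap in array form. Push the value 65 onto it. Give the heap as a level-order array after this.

append 65 at index 8 → [59, 58, 53, 49, 35, 30, 12, 22, 65]
65 > parent 49 at index 3, swap → [59, 58, 53, 65, 35, 30, 12, 22, 49]
65 > parent 58 at index 1, swap → [59, 65, 53, 58, 35, 30, 12, 22, 49]
65 > parent 59 at index 0, swap → [65, 59, 53, 58, 35, 30, 12, 22, 49]

[65, 59, 53, 58, 35, 30, 12, 22, 49]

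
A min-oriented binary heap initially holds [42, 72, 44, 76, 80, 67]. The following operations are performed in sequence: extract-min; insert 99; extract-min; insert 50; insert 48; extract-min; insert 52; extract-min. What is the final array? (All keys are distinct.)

[52, 72, 67, 76, 80, 99]

extract-min → returns 42:
  remove root 42; move last element 67 to root → [67, 72, 44, 76, 80]
  67 vs smaller child 44 at index 2, swap → [44, 72, 67, 76, 80]
insert 99:
  append 99 at index 5 → [44, 72, 67, 76, 80, 99] (no swap needed)
extract-min → returns 44:
  remove root 44; move last element 99 to root → [99, 72, 67, 76, 80]
  99 vs smaller child 67 at index 2, swap → [67, 72, 99, 76, 80]
insert 50:
  append 50 at index 5 → [67, 72, 99, 76, 80, 50]
  50 < parent 99 at index 2, swap → [67, 72, 50, 76, 80, 99]
  50 < parent 67 at index 0, swap → [50, 72, 67, 76, 80, 99]
insert 48:
  append 48 at index 6 → [50, 72, 67, 76, 80, 99, 48]
  48 < parent 67 at index 2, swap → [50, 72, 48, 76, 80, 99, 67]
  48 < parent 50 at index 0, swap → [48, 72, 50, 76, 80, 99, 67]
extract-min → returns 48:
  remove root 48; move last element 67 to root → [67, 72, 50, 76, 80, 99]
  67 vs smaller child 50 at index 2, swap → [50, 72, 67, 76, 80, 99]
insert 52:
  append 52 at index 6 → [50, 72, 67, 76, 80, 99, 52]
  52 < parent 67 at index 2, swap → [50, 72, 52, 76, 80, 99, 67]
extract-min → returns 50:
  remove root 50; move last element 67 to root → [67, 72, 52, 76, 80, 99]
  67 vs smaller child 52 at index 2, swap → [52, 72, 67, 76, 80, 99]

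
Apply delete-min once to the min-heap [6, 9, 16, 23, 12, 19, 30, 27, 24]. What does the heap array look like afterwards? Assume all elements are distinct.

[9, 12, 16, 23, 24, 19, 30, 27]

remove root 6; move last element 24 to root → [24, 9, 16, 23, 12, 19, 30, 27]
24 vs smaller child 9 at index 1, swap → [9, 24, 16, 23, 12, 19, 30, 27]
24 vs smaller child 12 at index 4, swap → [9, 12, 16, 23, 24, 19, 30, 27]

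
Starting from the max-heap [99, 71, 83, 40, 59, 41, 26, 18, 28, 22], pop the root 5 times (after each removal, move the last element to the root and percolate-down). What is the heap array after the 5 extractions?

extract-max #1 returns 99:
  remove root 99; move last element 22 to root → [22, 71, 83, 40, 59, 41, 26, 18, 28]
  22 vs larger child 83 at index 2, swap → [83, 71, 22, 40, 59, 41, 26, 18, 28]
  22 vs larger child 41 at index 5, swap → [83, 71, 41, 40, 59, 22, 26, 18, 28]
extract-max #2 returns 83:
  remove root 83; move last element 28 to root → [28, 71, 41, 40, 59, 22, 26, 18]
  28 vs larger child 71 at index 1, swap → [71, 28, 41, 40, 59, 22, 26, 18]
  28 vs larger child 59 at index 4, swap → [71, 59, 41, 40, 28, 22, 26, 18]
extract-max #3 returns 71:
  remove root 71; move last element 18 to root → [18, 59, 41, 40, 28, 22, 26]
  18 vs larger child 59 at index 1, swap → [59, 18, 41, 40, 28, 22, 26]
  18 vs larger child 40 at index 3, swap → [59, 40, 41, 18, 28, 22, 26]
extract-max #4 returns 59:
  remove root 59; move last element 26 to root → [26, 40, 41, 18, 28, 22]
  26 vs larger child 41 at index 2, swap → [41, 40, 26, 18, 28, 22]
extract-max #5 returns 41:
  remove root 41; move last element 22 to root → [22, 40, 26, 18, 28]
  22 vs larger child 40 at index 1, swap → [40, 22, 26, 18, 28]
  22 vs larger child 28 at index 4, swap → [40, 28, 26, 18, 22]

[40, 28, 26, 18, 22]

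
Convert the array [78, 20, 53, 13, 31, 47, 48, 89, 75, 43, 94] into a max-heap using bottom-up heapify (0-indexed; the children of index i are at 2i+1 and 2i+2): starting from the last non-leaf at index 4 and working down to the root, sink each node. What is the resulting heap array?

[94, 89, 53, 78, 43, 47, 48, 13, 75, 20, 31]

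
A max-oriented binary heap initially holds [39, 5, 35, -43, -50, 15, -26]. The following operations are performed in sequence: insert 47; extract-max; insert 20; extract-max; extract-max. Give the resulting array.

[20, 5, 15, -26, -50, -43]

insert 47:
  append 47 at index 7 → [39, 5, 35, -43, -50, 15, -26, 47]
  47 > parent -43 at index 3, swap → [39, 5, 35, 47, -50, 15, -26, -43]
  47 > parent 5 at index 1, swap → [39, 47, 35, 5, -50, 15, -26, -43]
  47 > parent 39 at index 0, swap → [47, 39, 35, 5, -50, 15, -26, -43]
extract-max → returns 47:
  remove root 47; move last element -43 to root → [-43, 39, 35, 5, -50, 15, -26]
  -43 vs larger child 39 at index 1, swap → [39, -43, 35, 5, -50, 15, -26]
  -43 vs larger child 5 at index 3, swap → [39, 5, 35, -43, -50, 15, -26]
insert 20:
  append 20 at index 7 → [39, 5, 35, -43, -50, 15, -26, 20]
  20 > parent -43 at index 3, swap → [39, 5, 35, 20, -50, 15, -26, -43]
  20 > parent 5 at index 1, swap → [39, 20, 35, 5, -50, 15, -26, -43]
extract-max → returns 39:
  remove root 39; move last element -43 to root → [-43, 20, 35, 5, -50, 15, -26]
  -43 vs larger child 35 at index 2, swap → [35, 20, -43, 5, -50, 15, -26]
  -43 vs larger child 15 at index 5, swap → [35, 20, 15, 5, -50, -43, -26]
extract-max → returns 35:
  remove root 35; move last element -26 to root → [-26, 20, 15, 5, -50, -43]
  -26 vs larger child 20 at index 1, swap → [20, -26, 15, 5, -50, -43]
  -26 vs larger child 5 at index 3, swap → [20, 5, 15, -26, -50, -43]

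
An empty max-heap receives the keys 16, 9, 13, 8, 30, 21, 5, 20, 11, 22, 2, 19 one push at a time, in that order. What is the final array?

[30, 22, 21, 16, 20, 19, 5, 8, 11, 9, 2, 13]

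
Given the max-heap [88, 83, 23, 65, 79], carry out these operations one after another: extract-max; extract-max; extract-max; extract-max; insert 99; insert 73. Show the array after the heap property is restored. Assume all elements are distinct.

extract-max → returns 88:
  remove root 88; move last element 79 to root → [79, 83, 23, 65]
  79 vs larger child 83 at index 1, swap → [83, 79, 23, 65]
extract-max → returns 83:
  remove root 83; move last element 65 to root → [65, 79, 23]
  65 vs larger child 79 at index 1, swap → [79, 65, 23]
extract-max → returns 79:
  remove root 79; move last element 23 to root → [23, 65]
  23 vs only child 65 at index 1, swap → [65, 23]
extract-max → returns 65:
  remove root 65; move last element 23 to root → [23] (no swap needed)
insert 99:
  append 99 at index 1 → [23, 99]
  99 > parent 23 at index 0, swap → [99, 23]
insert 73:
  append 73 at index 2 → [99, 23, 73] (no swap needed)

[99, 23, 73]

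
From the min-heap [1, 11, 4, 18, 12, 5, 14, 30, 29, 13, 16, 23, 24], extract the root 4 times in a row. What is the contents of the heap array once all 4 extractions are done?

extract-min #1 returns 1:
  remove root 1; move last element 24 to root → [24, 11, 4, 18, 12, 5, 14, 30, 29, 13, 16, 23]
  24 vs smaller child 4 at index 2, swap → [4, 11, 24, 18, 12, 5, 14, 30, 29, 13, 16, 23]
  24 vs smaller child 5 at index 5, swap → [4, 11, 5, 18, 12, 24, 14, 30, 29, 13, 16, 23]
  24 vs only child 23 at index 11, swap → [4, 11, 5, 18, 12, 23, 14, 30, 29, 13, 16, 24]
extract-min #2 returns 4:
  remove root 4; move last element 24 to root → [24, 11, 5, 18, 12, 23, 14, 30, 29, 13, 16]
  24 vs smaller child 5 at index 2, swap → [5, 11, 24, 18, 12, 23, 14, 30, 29, 13, 16]
  24 vs smaller child 14 at index 6, swap → [5, 11, 14, 18, 12, 23, 24, 30, 29, 13, 16]
extract-min #3 returns 5:
  remove root 5; move last element 16 to root → [16, 11, 14, 18, 12, 23, 24, 30, 29, 13]
  16 vs smaller child 11 at index 1, swap → [11, 16, 14, 18, 12, 23, 24, 30, 29, 13]
  16 vs smaller child 12 at index 4, swap → [11, 12, 14, 18, 16, 23, 24, 30, 29, 13]
  16 vs only child 13 at index 9, swap → [11, 12, 14, 18, 13, 23, 24, 30, 29, 16]
extract-min #4 returns 11:
  remove root 11; move last element 16 to root → [16, 12, 14, 18, 13, 23, 24, 30, 29]
  16 vs smaller child 12 at index 1, swap → [12, 16, 14, 18, 13, 23, 24, 30, 29]
  16 vs smaller child 13 at index 4, swap → [12, 13, 14, 18, 16, 23, 24, 30, 29]

[12, 13, 14, 18, 16, 23, 24, 30, 29]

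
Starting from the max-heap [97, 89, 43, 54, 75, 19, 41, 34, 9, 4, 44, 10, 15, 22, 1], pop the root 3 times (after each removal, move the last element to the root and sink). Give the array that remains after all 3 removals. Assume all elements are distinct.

[54, 44, 43, 34, 15, 19, 41, 22, 9, 4, 1, 10]

extract-max #1 returns 97:
  remove root 97; move last element 1 to root → [1, 89, 43, 54, 75, 19, 41, 34, 9, 4, 44, 10, 15, 22]
  1 vs larger child 89 at index 1, swap → [89, 1, 43, 54, 75, 19, 41, 34, 9, 4, 44, 10, 15, 22]
  1 vs larger child 75 at index 4, swap → [89, 75, 43, 54, 1, 19, 41, 34, 9, 4, 44, 10, 15, 22]
  1 vs larger child 44 at index 10, swap → [89, 75, 43, 54, 44, 19, 41, 34, 9, 4, 1, 10, 15, 22]
extract-max #2 returns 89:
  remove root 89; move last element 22 to root → [22, 75, 43, 54, 44, 19, 41, 34, 9, 4, 1, 10, 15]
  22 vs larger child 75 at index 1, swap → [75, 22, 43, 54, 44, 19, 41, 34, 9, 4, 1, 10, 15]
  22 vs larger child 54 at index 3, swap → [75, 54, 43, 22, 44, 19, 41, 34, 9, 4, 1, 10, 15]
  22 vs larger child 34 at index 7, swap → [75, 54, 43, 34, 44, 19, 41, 22, 9, 4, 1, 10, 15]
extract-max #3 returns 75:
  remove root 75; move last element 15 to root → [15, 54, 43, 34, 44, 19, 41, 22, 9, 4, 1, 10]
  15 vs larger child 54 at index 1, swap → [54, 15, 43, 34, 44, 19, 41, 22, 9, 4, 1, 10]
  15 vs larger child 44 at index 4, swap → [54, 44, 43, 34, 15, 19, 41, 22, 9, 4, 1, 10]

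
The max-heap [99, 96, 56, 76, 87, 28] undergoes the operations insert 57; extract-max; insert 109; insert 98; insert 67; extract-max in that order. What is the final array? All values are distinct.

[98, 87, 96, 76, 56, 28, 57, 67]

insert 57:
  append 57 at index 6 → [99, 96, 56, 76, 87, 28, 57]
  57 > parent 56 at index 2, swap → [99, 96, 57, 76, 87, 28, 56]
extract-max → returns 99:
  remove root 99; move last element 56 to root → [56, 96, 57, 76, 87, 28]
  56 vs larger child 96 at index 1, swap → [96, 56, 57, 76, 87, 28]
  56 vs larger child 87 at index 4, swap → [96, 87, 57, 76, 56, 28]
insert 109:
  append 109 at index 6 → [96, 87, 57, 76, 56, 28, 109]
  109 > parent 57 at index 2, swap → [96, 87, 109, 76, 56, 28, 57]
  109 > parent 96 at index 0, swap → [109, 87, 96, 76, 56, 28, 57]
insert 98:
  append 98 at index 7 → [109, 87, 96, 76, 56, 28, 57, 98]
  98 > parent 76 at index 3, swap → [109, 87, 96, 98, 56, 28, 57, 76]
  98 > parent 87 at index 1, swap → [109, 98, 96, 87, 56, 28, 57, 76]
insert 67:
  append 67 at index 8 → [109, 98, 96, 87, 56, 28, 57, 76, 67] (no swap needed)
extract-max → returns 109:
  remove root 109; move last element 67 to root → [67, 98, 96, 87, 56, 28, 57, 76]
  67 vs larger child 98 at index 1, swap → [98, 67, 96, 87, 56, 28, 57, 76]
  67 vs larger child 87 at index 3, swap → [98, 87, 96, 67, 56, 28, 57, 76]
  67 vs only child 76 at index 7, swap → [98, 87, 96, 76, 56, 28, 57, 67]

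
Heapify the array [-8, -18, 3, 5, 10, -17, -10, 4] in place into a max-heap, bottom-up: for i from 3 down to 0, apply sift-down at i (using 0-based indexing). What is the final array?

sift down from index 3: already satisfies heap property
sift down from index 2: already satisfies heap property
sift down from index 1:
  -18 vs larger child 10 at index 4, swap → [-8, 10, 3, 5, -18, -17, -10, 4]
sift down from index 0:
  -8 vs larger child 10 at index 1, swap → [10, -8, 3, 5, -18, -17, -10, 4]
  -8 vs larger child 5 at index 3, swap → [10, 5, 3, -8, -18, -17, -10, 4]
  -8 vs only child 4 at index 7, swap → [10, 5, 3, 4, -18, -17, -10, -8]

[10, 5, 3, 4, -18, -17, -10, -8]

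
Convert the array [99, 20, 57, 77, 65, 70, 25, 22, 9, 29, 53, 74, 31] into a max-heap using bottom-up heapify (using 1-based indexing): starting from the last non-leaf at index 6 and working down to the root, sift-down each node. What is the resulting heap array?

sift down from index 6:
  70 vs larger child 74 at index 12, swap → [99, 20, 57, 77, 65, 74, 25, 22, 9, 29, 53, 70, 31]
sift down from index 5: already satisfies heap property
sift down from index 4: already satisfies heap property
sift down from index 3:
  57 vs larger child 74 at index 6, swap → [99, 20, 74, 77, 65, 57, 25, 22, 9, 29, 53, 70, 31]
  57 vs larger child 70 at index 12, swap → [99, 20, 74, 77, 65, 70, 25, 22, 9, 29, 53, 57, 31]
sift down from index 2:
  20 vs larger child 77 at index 4, swap → [99, 77, 74, 20, 65, 70, 25, 22, 9, 29, 53, 57, 31]
  20 vs larger child 22 at index 8, swap → [99, 77, 74, 22, 65, 70, 25, 20, 9, 29, 53, 57, 31]
sift down from index 1: already satisfies heap property

[99, 77, 74, 22, 65, 70, 25, 20, 9, 29, 53, 57, 31]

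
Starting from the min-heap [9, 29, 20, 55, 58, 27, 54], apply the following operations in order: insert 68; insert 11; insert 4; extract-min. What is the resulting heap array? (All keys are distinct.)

insert 68:
  append 68 at index 7 → [9, 29, 20, 55, 58, 27, 54, 68] (no swap needed)
insert 11:
  append 11 at index 8 → [9, 29, 20, 55, 58, 27, 54, 68, 11]
  11 < parent 55 at index 3, swap → [9, 29, 20, 11, 58, 27, 54, 68, 55]
  11 < parent 29 at index 1, swap → [9, 11, 20, 29, 58, 27, 54, 68, 55]
insert 4:
  append 4 at index 9 → [9, 11, 20, 29, 58, 27, 54, 68, 55, 4]
  4 < parent 58 at index 4, swap → [9, 11, 20, 29, 4, 27, 54, 68, 55, 58]
  4 < parent 11 at index 1, swap → [9, 4, 20, 29, 11, 27, 54, 68, 55, 58]
  4 < parent 9 at index 0, swap → [4, 9, 20, 29, 11, 27, 54, 68, 55, 58]
extract-min → returns 4:
  remove root 4; move last element 58 to root → [58, 9, 20, 29, 11, 27, 54, 68, 55]
  58 vs smaller child 9 at index 1, swap → [9, 58, 20, 29, 11, 27, 54, 68, 55]
  58 vs smaller child 11 at index 4, swap → [9, 11, 20, 29, 58, 27, 54, 68, 55]

[9, 11, 20, 29, 58, 27, 54, 68, 55]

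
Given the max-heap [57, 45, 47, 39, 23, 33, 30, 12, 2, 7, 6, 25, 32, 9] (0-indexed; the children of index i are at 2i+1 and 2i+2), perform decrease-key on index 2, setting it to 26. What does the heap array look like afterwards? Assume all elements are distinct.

[57, 45, 33, 39, 23, 32, 30, 12, 2, 7, 6, 25, 26, 9]

set index 2 from 47 to 26 → [57, 45, 26, 39, 23, 33, 30, 12, 2, 7, 6, 25, 32, 9]
26 vs larger child 33 at index 5, swap → [57, 45, 33, 39, 23, 26, 30, 12, 2, 7, 6, 25, 32, 9]
26 vs larger child 32 at index 12, swap → [57, 45, 33, 39, 23, 32, 30, 12, 2, 7, 6, 25, 26, 9]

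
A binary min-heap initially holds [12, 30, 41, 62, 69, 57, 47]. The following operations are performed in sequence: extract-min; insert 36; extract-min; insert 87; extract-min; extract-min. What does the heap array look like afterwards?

[47, 62, 57, 87, 69]

extract-min → returns 12:
  remove root 12; move last element 47 to root → [47, 30, 41, 62, 69, 57]
  47 vs smaller child 30 at index 1, swap → [30, 47, 41, 62, 69, 57]
insert 36:
  append 36 at index 6 → [30, 47, 41, 62, 69, 57, 36]
  36 < parent 41 at index 2, swap → [30, 47, 36, 62, 69, 57, 41]
extract-min → returns 30:
  remove root 30; move last element 41 to root → [41, 47, 36, 62, 69, 57]
  41 vs smaller child 36 at index 2, swap → [36, 47, 41, 62, 69, 57]
insert 87:
  append 87 at index 6 → [36, 47, 41, 62, 69, 57, 87] (no swap needed)
extract-min → returns 36:
  remove root 36; move last element 87 to root → [87, 47, 41, 62, 69, 57]
  87 vs smaller child 41 at index 2, swap → [41, 47, 87, 62, 69, 57]
  87 vs only child 57 at index 5, swap → [41, 47, 57, 62, 69, 87]
extract-min → returns 41:
  remove root 41; move last element 87 to root → [87, 47, 57, 62, 69]
  87 vs smaller child 47 at index 1, swap → [47, 87, 57, 62, 69]
  87 vs smaller child 62 at index 3, swap → [47, 62, 57, 87, 69]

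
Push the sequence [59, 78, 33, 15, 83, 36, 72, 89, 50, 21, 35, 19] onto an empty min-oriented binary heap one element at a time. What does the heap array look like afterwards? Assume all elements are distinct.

Insert 59:
  append 59 at index 0 → [59] (no swap needed)
Insert 78:
  append 78 at index 1 → [59, 78] (no swap needed)
Insert 33:
  append 33 at index 2 → [59, 78, 33]
  33 < parent 59 at index 0, swap → [33, 78, 59]
Insert 15:
  append 15 at index 3 → [33, 78, 59, 15]
  15 < parent 78 at index 1, swap → [33, 15, 59, 78]
  15 < parent 33 at index 0, swap → [15, 33, 59, 78]
Insert 83:
  append 83 at index 4 → [15, 33, 59, 78, 83] (no swap needed)
Insert 36:
  append 36 at index 5 → [15, 33, 59, 78, 83, 36]
  36 < parent 59 at index 2, swap → [15, 33, 36, 78, 83, 59]
Insert 72:
  append 72 at index 6 → [15, 33, 36, 78, 83, 59, 72] (no swap needed)
Insert 89:
  append 89 at index 7 → [15, 33, 36, 78, 83, 59, 72, 89] (no swap needed)
Insert 50:
  append 50 at index 8 → [15, 33, 36, 78, 83, 59, 72, 89, 50]
  50 < parent 78 at index 3, swap → [15, 33, 36, 50, 83, 59, 72, 89, 78]
Insert 21:
  append 21 at index 9 → [15, 33, 36, 50, 83, 59, 72, 89, 78, 21]
  21 < parent 83 at index 4, swap → [15, 33, 36, 50, 21, 59, 72, 89, 78, 83]
  21 < parent 33 at index 1, swap → [15, 21, 36, 50, 33, 59, 72, 89, 78, 83]
Insert 35:
  append 35 at index 10 → [15, 21, 36, 50, 33, 59, 72, 89, 78, 83, 35] (no swap needed)
Insert 19:
  append 19 at index 11 → [15, 21, 36, 50, 33, 59, 72, 89, 78, 83, 35, 19]
  19 < parent 59 at index 5, swap → [15, 21, 36, 50, 33, 19, 72, 89, 78, 83, 35, 59]
  19 < parent 36 at index 2, swap → [15, 21, 19, 50, 33, 36, 72, 89, 78, 83, 35, 59]

[15, 21, 19, 50, 33, 36, 72, 89, 78, 83, 35, 59]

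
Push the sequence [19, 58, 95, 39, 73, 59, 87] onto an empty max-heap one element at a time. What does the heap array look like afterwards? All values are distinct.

[95, 73, 87, 19, 39, 58, 59]

Insert 19:
  append 19 at index 0 → [19] (no swap needed)
Insert 58:
  append 58 at index 1 → [19, 58]
  58 > parent 19 at index 0, swap → [58, 19]
Insert 95:
  append 95 at index 2 → [58, 19, 95]
  95 > parent 58 at index 0, swap → [95, 19, 58]
Insert 39:
  append 39 at index 3 → [95, 19, 58, 39]
  39 > parent 19 at index 1, swap → [95, 39, 58, 19]
Insert 73:
  append 73 at index 4 → [95, 39, 58, 19, 73]
  73 > parent 39 at index 1, swap → [95, 73, 58, 19, 39]
Insert 59:
  append 59 at index 5 → [95, 73, 58, 19, 39, 59]
  59 > parent 58 at index 2, swap → [95, 73, 59, 19, 39, 58]
Insert 87:
  append 87 at index 6 → [95, 73, 59, 19, 39, 58, 87]
  87 > parent 59 at index 2, swap → [95, 73, 87, 19, 39, 58, 59]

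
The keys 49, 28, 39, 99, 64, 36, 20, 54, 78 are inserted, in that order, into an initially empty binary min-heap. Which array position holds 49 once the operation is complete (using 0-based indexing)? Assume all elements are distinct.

Insert 49:
  append 49 at index 0 → [49] (no swap needed)
Insert 28:
  append 28 at index 1 → [49, 28]
  28 < parent 49 at index 0, swap → [28, 49]
Insert 39:
  append 39 at index 2 → [28, 49, 39] (no swap needed)
Insert 99:
  append 99 at index 3 → [28, 49, 39, 99] (no swap needed)
Insert 64:
  append 64 at index 4 → [28, 49, 39, 99, 64] (no swap needed)
Insert 36:
  append 36 at index 5 → [28, 49, 39, 99, 64, 36]
  36 < parent 39 at index 2, swap → [28, 49, 36, 99, 64, 39]
Insert 20:
  append 20 at index 6 → [28, 49, 36, 99, 64, 39, 20]
  20 < parent 36 at index 2, swap → [28, 49, 20, 99, 64, 39, 36]
  20 < parent 28 at index 0, swap → [20, 49, 28, 99, 64, 39, 36]
Insert 54:
  append 54 at index 7 → [20, 49, 28, 99, 64, 39, 36, 54]
  54 < parent 99 at index 3, swap → [20, 49, 28, 54, 64, 39, 36, 99]
Insert 78:
  append 78 at index 8 → [20, 49, 28, 54, 64, 39, 36, 99, 78] (no swap needed)
resulting array: [20, 49, 28, 54, 64, 39, 36, 99, 78]

1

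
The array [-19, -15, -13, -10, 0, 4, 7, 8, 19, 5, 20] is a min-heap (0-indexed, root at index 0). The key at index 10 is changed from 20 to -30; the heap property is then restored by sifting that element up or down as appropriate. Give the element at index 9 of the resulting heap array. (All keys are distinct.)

set index 10 from 20 to -30 → [-19, -15, -13, -10, 0, 4, 7, 8, 19, 5, -30]
-30 < parent 0 at index 4, swap → [-19, -15, -13, -10, -30, 4, 7, 8, 19, 5, 0]
-30 < parent -15 at index 1, swap → [-19, -30, -13, -10, -15, 4, 7, 8, 19, 5, 0]
-30 < parent -19 at index 0, swap → [-30, -19, -13, -10, -15, 4, 7, 8, 19, 5, 0]
resulting array: [-30, -19, -13, -10, -15, 4, 7, 8, 19, 5, 0]

5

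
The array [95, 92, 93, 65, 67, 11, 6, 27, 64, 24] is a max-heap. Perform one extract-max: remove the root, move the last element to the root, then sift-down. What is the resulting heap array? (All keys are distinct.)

remove root 95; move last element 24 to root → [24, 92, 93, 65, 67, 11, 6, 27, 64]
24 vs larger child 93 at index 2, swap → [93, 92, 24, 65, 67, 11, 6, 27, 64]

[93, 92, 24, 65, 67, 11, 6, 27, 64]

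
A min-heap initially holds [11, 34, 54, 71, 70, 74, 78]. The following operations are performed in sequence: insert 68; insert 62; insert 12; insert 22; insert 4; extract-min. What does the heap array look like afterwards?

[11, 12, 54, 62, 22, 74, 78, 71, 68, 70, 34]

insert 68:
  append 68 at index 7 → [11, 34, 54, 71, 70, 74, 78, 68]
  68 < parent 71 at index 3, swap → [11, 34, 54, 68, 70, 74, 78, 71]
insert 62:
  append 62 at index 8 → [11, 34, 54, 68, 70, 74, 78, 71, 62]
  62 < parent 68 at index 3, swap → [11, 34, 54, 62, 70, 74, 78, 71, 68]
insert 12:
  append 12 at index 9 → [11, 34, 54, 62, 70, 74, 78, 71, 68, 12]
  12 < parent 70 at index 4, swap → [11, 34, 54, 62, 12, 74, 78, 71, 68, 70]
  12 < parent 34 at index 1, swap → [11, 12, 54, 62, 34, 74, 78, 71, 68, 70]
insert 22:
  append 22 at index 10 → [11, 12, 54, 62, 34, 74, 78, 71, 68, 70, 22]
  22 < parent 34 at index 4, swap → [11, 12, 54, 62, 22, 74, 78, 71, 68, 70, 34]
insert 4:
  append 4 at index 11 → [11, 12, 54, 62, 22, 74, 78, 71, 68, 70, 34, 4]
  4 < parent 74 at index 5, swap → [11, 12, 54, 62, 22, 4, 78, 71, 68, 70, 34, 74]
  4 < parent 54 at index 2, swap → [11, 12, 4, 62, 22, 54, 78, 71, 68, 70, 34, 74]
  4 < parent 11 at index 0, swap → [4, 12, 11, 62, 22, 54, 78, 71, 68, 70, 34, 74]
extract-min → returns 4:
  remove root 4; move last element 74 to root → [74, 12, 11, 62, 22, 54, 78, 71, 68, 70, 34]
  74 vs smaller child 11 at index 2, swap → [11, 12, 74, 62, 22, 54, 78, 71, 68, 70, 34]
  74 vs smaller child 54 at index 5, swap → [11, 12, 54, 62, 22, 74, 78, 71, 68, 70, 34]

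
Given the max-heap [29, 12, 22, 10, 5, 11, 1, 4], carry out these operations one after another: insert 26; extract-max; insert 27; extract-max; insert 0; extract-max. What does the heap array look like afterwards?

insert 26:
  append 26 at index 8 → [29, 12, 22, 10, 5, 11, 1, 4, 26]
  26 > parent 10 at index 3, swap → [29, 12, 22, 26, 5, 11, 1, 4, 10]
  26 > parent 12 at index 1, swap → [29, 26, 22, 12, 5, 11, 1, 4, 10]
extract-max → returns 29:
  remove root 29; move last element 10 to root → [10, 26, 22, 12, 5, 11, 1, 4]
  10 vs larger child 26 at index 1, swap → [26, 10, 22, 12, 5, 11, 1, 4]
  10 vs larger child 12 at index 3, swap → [26, 12, 22, 10, 5, 11, 1, 4]
insert 27:
  append 27 at index 8 → [26, 12, 22, 10, 5, 11, 1, 4, 27]
  27 > parent 10 at index 3, swap → [26, 12, 22, 27, 5, 11, 1, 4, 10]
  27 > parent 12 at index 1, swap → [26, 27, 22, 12, 5, 11, 1, 4, 10]
  27 > parent 26 at index 0, swap → [27, 26, 22, 12, 5, 11, 1, 4, 10]
extract-max → returns 27:
  remove root 27; move last element 10 to root → [10, 26, 22, 12, 5, 11, 1, 4]
  10 vs larger child 26 at index 1, swap → [26, 10, 22, 12, 5, 11, 1, 4]
  10 vs larger child 12 at index 3, swap → [26, 12, 22, 10, 5, 11, 1, 4]
insert 0:
  append 0 at index 8 → [26, 12, 22, 10, 5, 11, 1, 4, 0] (no swap needed)
extract-max → returns 26:
  remove root 26; move last element 0 to root → [0, 12, 22, 10, 5, 11, 1, 4]
  0 vs larger child 22 at index 2, swap → [22, 12, 0, 10, 5, 11, 1, 4]
  0 vs larger child 11 at index 5, swap → [22, 12, 11, 10, 5, 0, 1, 4]

[22, 12, 11, 10, 5, 0, 1, 4]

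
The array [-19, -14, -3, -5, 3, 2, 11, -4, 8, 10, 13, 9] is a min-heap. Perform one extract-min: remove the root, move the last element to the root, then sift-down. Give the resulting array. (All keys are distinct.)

remove root -19; move last element 9 to root → [9, -14, -3, -5, 3, 2, 11, -4, 8, 10, 13]
9 vs smaller child -14 at index 1, swap → [-14, 9, -3, -5, 3, 2, 11, -4, 8, 10, 13]
9 vs smaller child -5 at index 3, swap → [-14, -5, -3, 9, 3, 2, 11, -4, 8, 10, 13]
9 vs smaller child -4 at index 7, swap → [-14, -5, -3, -4, 3, 2, 11, 9, 8, 10, 13]

[-14, -5, -3, -4, 3, 2, 11, 9, 8, 10, 13]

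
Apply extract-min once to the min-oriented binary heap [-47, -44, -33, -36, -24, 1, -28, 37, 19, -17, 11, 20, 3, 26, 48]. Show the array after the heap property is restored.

[-44, -36, -33, 19, -24, 1, -28, 37, 48, -17, 11, 20, 3, 26]

remove root -47; move last element 48 to root → [48, -44, -33, -36, -24, 1, -28, 37, 19, -17, 11, 20, 3, 26]
48 vs smaller child -44 at index 1, swap → [-44, 48, -33, -36, -24, 1, -28, 37, 19, -17, 11, 20, 3, 26]
48 vs smaller child -36 at index 3, swap → [-44, -36, -33, 48, -24, 1, -28, 37, 19, -17, 11, 20, 3, 26]
48 vs smaller child 19 at index 8, swap → [-44, -36, -33, 19, -24, 1, -28, 37, 48, -17, 11, 20, 3, 26]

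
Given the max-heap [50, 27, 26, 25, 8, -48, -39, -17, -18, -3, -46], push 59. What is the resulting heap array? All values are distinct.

[59, 27, 50, 25, 8, 26, -39, -17, -18, -3, -46, -48]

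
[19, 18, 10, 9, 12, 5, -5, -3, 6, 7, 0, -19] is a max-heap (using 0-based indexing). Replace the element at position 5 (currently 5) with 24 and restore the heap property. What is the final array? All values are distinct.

[24, 18, 19, 9, 12, 10, -5, -3, 6, 7, 0, -19]

set index 5 from 5 to 24 → [19, 18, 10, 9, 12, 24, -5, -3, 6, 7, 0, -19]
24 > parent 10 at index 2, swap → [19, 18, 24, 9, 12, 10, -5, -3, 6, 7, 0, -19]
24 > parent 19 at index 0, swap → [24, 18, 19, 9, 12, 10, -5, -3, 6, 7, 0, -19]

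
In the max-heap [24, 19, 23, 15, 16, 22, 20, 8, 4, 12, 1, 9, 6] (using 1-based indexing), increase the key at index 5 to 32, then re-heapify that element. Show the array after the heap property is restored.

[32, 24, 23, 15, 19, 22, 20, 8, 4, 12, 1, 9, 6]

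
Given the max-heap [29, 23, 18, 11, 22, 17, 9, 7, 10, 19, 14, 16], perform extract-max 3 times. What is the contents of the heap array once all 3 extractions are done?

extract-max #1 returns 29:
  remove root 29; move last element 16 to root → [16, 23, 18, 11, 22, 17, 9, 7, 10, 19, 14]
  16 vs larger child 23 at index 1, swap → [23, 16, 18, 11, 22, 17, 9, 7, 10, 19, 14]
  16 vs larger child 22 at index 4, swap → [23, 22, 18, 11, 16, 17, 9, 7, 10, 19, 14]
  16 vs larger child 19 at index 9, swap → [23, 22, 18, 11, 19, 17, 9, 7, 10, 16, 14]
extract-max #2 returns 23:
  remove root 23; move last element 14 to root → [14, 22, 18, 11, 19, 17, 9, 7, 10, 16]
  14 vs larger child 22 at index 1, swap → [22, 14, 18, 11, 19, 17, 9, 7, 10, 16]
  14 vs larger child 19 at index 4, swap → [22, 19, 18, 11, 14, 17, 9, 7, 10, 16]
  14 vs only child 16 at index 9, swap → [22, 19, 18, 11, 16, 17, 9, 7, 10, 14]
extract-max #3 returns 22:
  remove root 22; move last element 14 to root → [14, 19, 18, 11, 16, 17, 9, 7, 10]
  14 vs larger child 19 at index 1, swap → [19, 14, 18, 11, 16, 17, 9, 7, 10]
  14 vs larger child 16 at index 4, swap → [19, 16, 18, 11, 14, 17, 9, 7, 10]

[19, 16, 18, 11, 14, 17, 9, 7, 10]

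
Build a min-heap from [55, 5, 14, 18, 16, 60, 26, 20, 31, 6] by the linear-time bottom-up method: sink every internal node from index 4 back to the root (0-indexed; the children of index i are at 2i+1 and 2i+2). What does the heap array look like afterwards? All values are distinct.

sift down from index 4:
  16 vs only child 6 at index 9, swap → [55, 5, 14, 18, 6, 60, 26, 20, 31, 16]
sift down from index 3: already satisfies heap property
sift down from index 2: already satisfies heap property
sift down from index 1: already satisfies heap property
sift down from index 0:
  55 vs smaller child 5 at index 1, swap → [5, 55, 14, 18, 6, 60, 26, 20, 31, 16]
  55 vs smaller child 6 at index 4, swap → [5, 6, 14, 18, 55, 60, 26, 20, 31, 16]
  55 vs only child 16 at index 9, swap → [5, 6, 14, 18, 16, 60, 26, 20, 31, 55]

[5, 6, 14, 18, 16, 60, 26, 20, 31, 55]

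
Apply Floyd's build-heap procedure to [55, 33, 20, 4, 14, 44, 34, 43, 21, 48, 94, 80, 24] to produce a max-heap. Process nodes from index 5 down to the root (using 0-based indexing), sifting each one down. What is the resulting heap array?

[94, 55, 80, 43, 48, 44, 34, 4, 21, 33, 14, 20, 24]

sift down from index 5:
  44 vs larger child 80 at index 11, swap → [55, 33, 20, 4, 14, 80, 34, 43, 21, 48, 94, 44, 24]
sift down from index 4:
  14 vs larger child 94 at index 10, swap → [55, 33, 20, 4, 94, 80, 34, 43, 21, 48, 14, 44, 24]
sift down from index 3:
  4 vs larger child 43 at index 7, swap → [55, 33, 20, 43, 94, 80, 34, 4, 21, 48, 14, 44, 24]
sift down from index 2:
  20 vs larger child 80 at index 5, swap → [55, 33, 80, 43, 94, 20, 34, 4, 21, 48, 14, 44, 24]
  20 vs larger child 44 at index 11, swap → [55, 33, 80, 43, 94, 44, 34, 4, 21, 48, 14, 20, 24]
sift down from index 1:
  33 vs larger child 94 at index 4, swap → [55, 94, 80, 43, 33, 44, 34, 4, 21, 48, 14, 20, 24]
  33 vs larger child 48 at index 9, swap → [55, 94, 80, 43, 48, 44, 34, 4, 21, 33, 14, 20, 24]
sift down from index 0:
  55 vs larger child 94 at index 1, swap → [94, 55, 80, 43, 48, 44, 34, 4, 21, 33, 14, 20, 24]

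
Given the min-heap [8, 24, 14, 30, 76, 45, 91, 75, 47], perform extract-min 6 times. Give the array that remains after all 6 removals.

[75, 91, 76]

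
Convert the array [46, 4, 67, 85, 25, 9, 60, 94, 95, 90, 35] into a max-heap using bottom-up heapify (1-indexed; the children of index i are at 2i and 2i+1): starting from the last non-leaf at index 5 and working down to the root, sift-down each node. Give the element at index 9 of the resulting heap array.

46

sift down from index 5:
  25 vs larger child 90 at index 10, swap → [46, 4, 67, 85, 90, 9, 60, 94, 95, 25, 35]
sift down from index 4:
  85 vs larger child 95 at index 9, swap → [46, 4, 67, 95, 90, 9, 60, 94, 85, 25, 35]
sift down from index 3: already satisfies heap property
sift down from index 2:
  4 vs larger child 95 at index 4, swap → [46, 95, 67, 4, 90, 9, 60, 94, 85, 25, 35]
  4 vs larger child 94 at index 8, swap → [46, 95, 67, 94, 90, 9, 60, 4, 85, 25, 35]
sift down from index 1:
  46 vs larger child 95 at index 2, swap → [95, 46, 67, 94, 90, 9, 60, 4, 85, 25, 35]
  46 vs larger child 94 at index 4, swap → [95, 94, 67, 46, 90, 9, 60, 4, 85, 25, 35]
  46 vs larger child 85 at index 9, swap → [95, 94, 67, 85, 90, 9, 60, 4, 46, 25, 35]
resulting array: [95, 94, 67, 85, 90, 9, 60, 4, 46, 25, 35]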